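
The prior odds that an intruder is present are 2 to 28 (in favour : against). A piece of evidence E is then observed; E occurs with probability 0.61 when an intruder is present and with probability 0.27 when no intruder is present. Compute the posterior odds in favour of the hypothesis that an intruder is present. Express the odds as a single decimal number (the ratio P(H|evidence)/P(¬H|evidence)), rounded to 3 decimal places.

Posterior odds ≈ 0.161

Prior odds = 2/28 = 0.071429. In log-odds, ln(0.071429) = -2.6391.
Add log likelihood ratio: ln(2.2593) = 0.81504.
Posterior log-odds = -1.8240, so posterior odds = exp(-1.8240) = 0.16138.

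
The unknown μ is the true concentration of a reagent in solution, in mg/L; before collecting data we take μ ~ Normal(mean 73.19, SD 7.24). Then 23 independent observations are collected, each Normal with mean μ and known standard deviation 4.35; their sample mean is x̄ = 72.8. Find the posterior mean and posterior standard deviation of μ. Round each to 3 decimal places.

Posterior mean ≈ 72.806; posterior SD ≈ 0.900

With known σ, the Normal prior is conjugate. Weight on the data is w = (n/σ²)/(n/σ² + 1/τ₀²) = 1.21548/(1.21548+0.0190776) = 0.98455.
Posterior mean = w·x̄ + (1−w)·μ₀ = 0.98455·72.8 + 0.015453·73.19 = 72.806. Posterior variance = 1/(1.21548+0.0190776) = 0.810004, so SD = 0.900.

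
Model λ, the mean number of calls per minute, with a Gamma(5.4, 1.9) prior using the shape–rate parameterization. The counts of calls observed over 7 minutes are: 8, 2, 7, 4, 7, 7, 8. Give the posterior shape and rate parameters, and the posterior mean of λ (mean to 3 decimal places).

Total count ∑xᵢ = 43 over n = 7 minutes.
Gamma is conjugate to the Poisson likelihood: posterior is Gamma(shape = 5.4+43 = 48.4, rate = 1.9+7 = 8.9).
Posterior mean = shape/rate = 48.4/8.9 = 5.438.

Posterior: Gamma(shape=48.4, rate=8.9); mean ≈ 5.438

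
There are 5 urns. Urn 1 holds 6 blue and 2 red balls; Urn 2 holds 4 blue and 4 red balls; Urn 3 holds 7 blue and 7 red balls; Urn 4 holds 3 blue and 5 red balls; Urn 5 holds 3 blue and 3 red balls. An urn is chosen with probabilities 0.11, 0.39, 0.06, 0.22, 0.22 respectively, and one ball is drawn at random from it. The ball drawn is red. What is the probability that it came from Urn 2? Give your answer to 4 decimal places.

Posterior probability ≈ 0.3900

Tabulate prior·likelihood by source: [1] prior 0.11, lik 0.25, product 0.02750; [2] prior 0.39, lik 0.5, product 0.1950; [3] prior 0.06, lik 0.5, product 0.03000; [4] prior 0.22, lik 0.625, product 0.1375; [5] prior 0.22, lik 0.5, product 0.1100.
Normalizing constant = 0.50000; the posterior for Urn 2 is its product over the sum, 0.1950/0.50000 = 0.3900.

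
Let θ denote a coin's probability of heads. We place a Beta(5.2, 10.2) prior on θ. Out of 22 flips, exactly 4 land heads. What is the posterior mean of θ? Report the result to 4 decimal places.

Posterior mean ≈ 0.2460

Observing 4 successes and 18 failures updates Beta(5.2, 10.2) by adding the success and failure counts to the two shape parameters: α = 5.2+4 = 9.2, β = 10.2+18 = 28.2.
Posterior mean = α/(α+β) = 9.2/37.4 = 0.2460.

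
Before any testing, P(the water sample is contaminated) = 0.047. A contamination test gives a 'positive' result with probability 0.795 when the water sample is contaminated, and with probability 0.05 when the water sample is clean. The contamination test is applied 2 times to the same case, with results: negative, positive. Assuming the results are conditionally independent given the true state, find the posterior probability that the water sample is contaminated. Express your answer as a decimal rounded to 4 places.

Posterior P(H) ≈ 0.1447

Let H be the event that the water sample is contaminated; start with P(H) = 0.047. P('positive'|H) = 0.795, P('positive'|¬H) = 0.05.
Update on result 1 ('negative'): P(H) ← 0.205·0.0470 / (0.205·0.0470 + 0.95·0.9530) = 0.0096350/0.91498 = 0.0105.
Update on result 2 ('positive'): P(H) ← 0.795·0.0105 / (0.795·0.0105 + 0.05·0.9895) = 0.0083715/0.057845 = 0.1447.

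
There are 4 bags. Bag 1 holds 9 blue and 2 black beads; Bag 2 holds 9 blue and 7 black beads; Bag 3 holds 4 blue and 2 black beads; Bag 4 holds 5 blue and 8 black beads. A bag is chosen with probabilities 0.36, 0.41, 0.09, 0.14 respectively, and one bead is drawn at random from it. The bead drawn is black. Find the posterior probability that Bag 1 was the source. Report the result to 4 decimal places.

Posterior probability ≈ 0.1813

P(black|Bag 1) = 0.1818; P(black|Bag 2) = 0.4375; P(black|Bag 3) = 0.3333; P(black|Bag 4) = 0.6154.
Prior × likelihood for each source: 0.36·0.1818=0.06545, 0.41·0.4375=0.1794, 0.09·0.3333=0.03000, 0.14·0.6154=0.08615. Summing gives P(black) = 0.36098.
P(Bag 1 | black) = 0.06545 / 0.36098 = 0.1813.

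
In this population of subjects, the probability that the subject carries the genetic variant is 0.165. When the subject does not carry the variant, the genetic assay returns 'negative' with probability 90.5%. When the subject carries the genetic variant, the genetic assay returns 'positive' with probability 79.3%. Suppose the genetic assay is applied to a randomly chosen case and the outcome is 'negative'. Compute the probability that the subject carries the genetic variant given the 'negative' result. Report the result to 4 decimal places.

P(H | E) ≈ 0.0432

Write H for 'the subject carries the genetic variant'. Prior odds H:¬H = 0.165/0.835 = 0.19760. For the 'negative' outcome, the likelihood ratio is 0.207/0.905 = 0.22873.
Posterior odds = 0.19760 × 0.22873 = 0.045198, so P(H|E) = 0.045198/(1+0.045198) = 0.0432.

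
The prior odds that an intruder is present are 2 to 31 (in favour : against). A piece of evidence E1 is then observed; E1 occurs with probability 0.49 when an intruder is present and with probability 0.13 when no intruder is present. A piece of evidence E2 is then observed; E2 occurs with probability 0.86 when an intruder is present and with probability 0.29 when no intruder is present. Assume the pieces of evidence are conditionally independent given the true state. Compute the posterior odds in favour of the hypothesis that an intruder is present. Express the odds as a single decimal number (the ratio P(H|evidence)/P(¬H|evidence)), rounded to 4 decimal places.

Prior odds = 2/31 = 0.064516. In log-odds, ln(0.064516) = -2.7408.
Add log likelihood ratios: ln(3.7692) + ln(2.9655) = 2.4139.
Posterior log-odds = -0.32692, so posterior odds = exp(-0.32692) = 0.72114.

Posterior odds ≈ 0.7211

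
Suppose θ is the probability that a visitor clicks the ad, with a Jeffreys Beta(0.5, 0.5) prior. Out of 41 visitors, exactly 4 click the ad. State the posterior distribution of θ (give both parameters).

Observing 4 successes and 37 failures updates Beta(0.5, 0.5) by adding the success and failure counts to the two shape parameters: α = 0.5+4 = 4.5, β = 0.5+37 = 37.5.

Posterior: Beta(4.5, 37.5)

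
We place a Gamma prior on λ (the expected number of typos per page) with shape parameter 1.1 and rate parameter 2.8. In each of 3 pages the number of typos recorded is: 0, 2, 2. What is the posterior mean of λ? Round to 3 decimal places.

The Poisson likelihood adds the total count to the shape and the number of exposure periods to the rate. Here ∑xᵢ = 4 and n = 3, so shape 1.1→5.1 and rate 2.8→5.8.
E[λ | data] = 5.1/5.8 = 0.879.

Posterior mean ≈ 0.879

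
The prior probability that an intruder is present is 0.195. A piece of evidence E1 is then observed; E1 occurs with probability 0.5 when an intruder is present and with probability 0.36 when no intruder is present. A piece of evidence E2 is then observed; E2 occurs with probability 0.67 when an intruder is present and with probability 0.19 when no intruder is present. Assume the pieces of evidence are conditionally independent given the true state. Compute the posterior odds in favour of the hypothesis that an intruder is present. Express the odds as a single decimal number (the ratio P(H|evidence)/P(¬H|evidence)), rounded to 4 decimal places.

Prior odds = 0.195/(1−0.195) = 0.24224. In log-odds, ln(0.24224) = -1.4178.
Add log likelihood ratios: ln(1.3889) + ln(3.5263) = 1.5888.
Posterior log-odds = 0.17091, so posterior odds = exp(0.17091) = 1.1864.

Posterior odds ≈ 1.1864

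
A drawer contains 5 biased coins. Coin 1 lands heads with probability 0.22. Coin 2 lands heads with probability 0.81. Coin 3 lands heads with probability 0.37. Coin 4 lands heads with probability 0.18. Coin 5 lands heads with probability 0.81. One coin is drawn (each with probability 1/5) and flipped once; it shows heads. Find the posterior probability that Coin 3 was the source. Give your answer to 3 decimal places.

Posterior probability ≈ 0.155

P(heads|C1) = 0.22; P(heads|C2) = 0.81; P(heads|C3) = 0.37; P(heads|C4) = 0.18; P(heads|C5) = 0.81.
Prior × likelihood for each source: 0.2·0.22=0.04400, 0.2·0.81=0.1620, 0.2·0.37=0.07400, 0.2·0.18=0.03600, 0.2·0.81=0.1620. Summing gives P(heads) = 0.47800.
P(Coin 3 | heads) = 0.07400 / 0.47800 = 0.155.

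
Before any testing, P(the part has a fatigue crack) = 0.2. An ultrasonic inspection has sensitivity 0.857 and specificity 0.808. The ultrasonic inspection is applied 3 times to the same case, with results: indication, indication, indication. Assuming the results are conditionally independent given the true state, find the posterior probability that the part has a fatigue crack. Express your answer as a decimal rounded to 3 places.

Posterior P(H) ≈ 0.957

Let H be the event that the part has a fatigue crack; start with P(H) = 0.2. P('indication'|H) = 0.857, P('indication'|¬H) = 0.192.
Update on result 1 ('indication'): P(H) ← 0.857·0.2000 / (0.857·0.2000 + 0.192·0.8000) = 0.17140/0.32500 = 0.5274.
Update on result 2 ('indication'): P(H) ← 0.857·0.5274 / (0.857·0.5274 + 0.192·0.4726) = 0.45197/0.54271 = 0.8328.
Update on result 3 ('indication'): P(H) ← 0.857·0.8328 / (0.857·0.8328 + 0.192·0.1672) = 0.71371/0.74581 = 0.9570.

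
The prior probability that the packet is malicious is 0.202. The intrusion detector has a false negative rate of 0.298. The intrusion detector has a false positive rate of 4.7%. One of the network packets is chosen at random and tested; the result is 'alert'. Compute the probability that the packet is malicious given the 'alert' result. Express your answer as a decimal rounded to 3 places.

Let H be the event that the packet is malicious. P(H) = 0.202, so P(¬H) = 0.798. With E the 'alert' result, P(E|H) = 0.702 and P(E|¬H) = 0.047.
P(E) = 0.702·0.202 + 0.047·0.798 = 0.14180 + 0.037506 = 0.17931.
By Bayes' theorem, P(H|E) = 0.14180 / 0.17931 = 0.791.

P(H | E) ≈ 0.791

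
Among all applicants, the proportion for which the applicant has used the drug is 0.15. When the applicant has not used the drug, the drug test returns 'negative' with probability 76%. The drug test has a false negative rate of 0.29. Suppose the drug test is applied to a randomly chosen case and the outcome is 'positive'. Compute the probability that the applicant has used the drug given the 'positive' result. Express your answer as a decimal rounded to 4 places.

P(H | E) ≈ 0.3430

Write H for 'the applicant has used the drug'. Prior odds H:¬H = 0.15/0.85 = 0.17647. For the 'positive' outcome, the likelihood ratio is 0.71/0.24 = 2.9583.
Posterior odds = 0.17647 × 2.9583 = 0.52206, so P(H|E) = 0.52206/(1+0.52206) = 0.3430.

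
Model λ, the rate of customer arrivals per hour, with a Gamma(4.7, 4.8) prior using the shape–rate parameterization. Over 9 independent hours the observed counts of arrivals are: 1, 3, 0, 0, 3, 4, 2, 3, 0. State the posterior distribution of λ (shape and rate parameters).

Posterior: Gamma(shape=20.7, rate=13.8)

Total count ∑xᵢ = 16 over n = 9 hours.
Gamma is conjugate to the Poisson likelihood: posterior is Gamma(shape = 4.7+16 = 20.7, rate = 4.8+9 = 13.8).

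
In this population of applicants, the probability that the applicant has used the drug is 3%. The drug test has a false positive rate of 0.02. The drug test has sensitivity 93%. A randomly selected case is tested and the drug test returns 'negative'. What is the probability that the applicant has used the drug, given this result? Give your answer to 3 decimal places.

Let H be the event that the applicant has used the drug. P(H) = 0.03, so P(¬H) = 0.97. With E the 'negative' result, P(E|H) = 0.07 and P(E|¬H) = 0.98.
P(E) = 0.07·0.03 + 0.98·0.97 = 0.0021000 + 0.95060 = 0.95270.
By Bayes' theorem, P(H|E) = 0.0021000 / 0.95270 = 0.002.

P(H | E) ≈ 0.002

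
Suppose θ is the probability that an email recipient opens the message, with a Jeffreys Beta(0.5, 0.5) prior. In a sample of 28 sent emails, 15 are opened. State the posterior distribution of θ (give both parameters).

Observing 15 successes and 13 failures updates Beta(0.5, 0.5) by adding the success and failure counts to the two shape parameters: α = 0.5+15 = 15.5, β = 0.5+13 = 13.5.

Posterior: Beta(15.5, 13.5)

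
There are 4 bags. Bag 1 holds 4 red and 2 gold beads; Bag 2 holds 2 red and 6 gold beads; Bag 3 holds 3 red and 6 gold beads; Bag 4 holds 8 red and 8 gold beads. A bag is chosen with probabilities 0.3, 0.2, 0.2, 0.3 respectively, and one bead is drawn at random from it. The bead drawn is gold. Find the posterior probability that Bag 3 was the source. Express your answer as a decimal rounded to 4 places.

Posterior probability ≈ 0.2500

Tabulate prior·likelihood by source: [1] prior 0.3, lik 0.3333, product 0.1000; [2] prior 0.2, lik 0.75, product 0.1500; [3] prior 0.2, lik 0.6667, product 0.1333; [4] prior 0.3, lik 0.5, product 0.1500.
Normalizing constant = 0.53333; the posterior for Bag 3 is its product over the sum, 0.1333/0.53333 = 0.2500.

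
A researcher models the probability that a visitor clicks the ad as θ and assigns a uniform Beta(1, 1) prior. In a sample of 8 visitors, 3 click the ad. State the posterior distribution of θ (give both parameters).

Posterior: Beta(4, 6)

Observing 3 successes and 5 failures updates Beta(1, 1) by adding the success and failure counts to the two shape parameters: α = 1+3 = 4, β = 1+5 = 6.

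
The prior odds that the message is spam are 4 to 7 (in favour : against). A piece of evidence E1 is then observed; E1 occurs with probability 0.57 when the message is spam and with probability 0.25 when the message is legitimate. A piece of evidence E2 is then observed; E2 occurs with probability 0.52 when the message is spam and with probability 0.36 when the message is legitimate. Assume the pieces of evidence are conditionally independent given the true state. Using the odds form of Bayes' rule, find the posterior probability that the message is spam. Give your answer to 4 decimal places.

Posterior probability ≈ 0.6530

Prior odds = 4/7 = 0.57143.
Likelihood ratio for E1 = 0.57/0.25 = 2.2800.
Likelihood ratio for E2 = 0.52/0.36 = 1.4444.
Posterior odds = prior odds × LR₁ × LR₂ = 1.8819.
Posterior probability = odds/(1+odds) = 1.8819/2.8819 = 0.6530.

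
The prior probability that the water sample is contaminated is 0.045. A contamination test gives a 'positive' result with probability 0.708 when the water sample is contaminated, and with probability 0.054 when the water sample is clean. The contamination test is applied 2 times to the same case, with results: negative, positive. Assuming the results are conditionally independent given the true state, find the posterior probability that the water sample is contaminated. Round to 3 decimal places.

Posterior P(H) ≈ 0.160

With H the event that the water sample is contaminated, the joint likelihood of the observed sequence is P(data|H) = 0.292·0.708 = 0.20674 and P(data|¬H) = 0.946·0.054 = 0.051084.
Bayes: P(H|data) = 0.045·0.20674 / (0.045·0.20674 + 0.955·0.051084) = 0.0093031/0.058088 = 0.1602.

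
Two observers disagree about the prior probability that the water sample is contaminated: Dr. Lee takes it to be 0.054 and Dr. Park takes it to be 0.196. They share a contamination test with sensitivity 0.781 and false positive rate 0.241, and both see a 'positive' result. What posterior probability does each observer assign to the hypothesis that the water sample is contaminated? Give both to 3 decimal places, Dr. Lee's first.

Dr. Lee: 0.156; Dr. Park: 0.441

P('+'|H) = 0.781, P('+'|¬H) = 0.241.
Dr. Lee: numerator 0.781·0.054 = 0.042174; evidence = 0.042174+0.241·0.946 = 0.27016; posterior = 0.156.
Dr. Park: numerator 0.781·0.196 = 0.15308; evidence = 0.15308+0.241·0.804 = 0.34684; posterior = 0.441.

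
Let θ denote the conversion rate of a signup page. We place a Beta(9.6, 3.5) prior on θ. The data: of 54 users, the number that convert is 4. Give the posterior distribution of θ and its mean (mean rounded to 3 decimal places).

Posterior: Beta(13.6, 53.5); mean ≈ 0.203

Observing 4 successes and 50 failures updates Beta(9.6, 3.5) by adding the success and failure counts to the two shape parameters: α = 9.6+4 = 13.6, β = 3.5+50 = 53.5.
Posterior mean = α/(α+β) = 13.6/67.1 = 0.203.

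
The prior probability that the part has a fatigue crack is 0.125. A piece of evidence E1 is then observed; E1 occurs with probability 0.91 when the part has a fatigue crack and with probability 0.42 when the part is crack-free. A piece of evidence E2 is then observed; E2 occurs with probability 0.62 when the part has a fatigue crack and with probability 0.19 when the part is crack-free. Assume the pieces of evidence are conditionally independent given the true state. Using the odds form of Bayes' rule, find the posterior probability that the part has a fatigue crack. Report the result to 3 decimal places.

Prior odds = 0.125/(1−0.125) = 0.14286.
Likelihood ratio for E1 = 0.91/0.42 = 2.1667.
Likelihood ratio for E2 = 0.62/0.19 = 3.2632.
Posterior odds = prior odds × LR₁ × LR₂ = 1.0100.
Posterior probability = odds/(1+odds) = 1.0100/2.0100 = 0.502.

Posterior probability ≈ 0.502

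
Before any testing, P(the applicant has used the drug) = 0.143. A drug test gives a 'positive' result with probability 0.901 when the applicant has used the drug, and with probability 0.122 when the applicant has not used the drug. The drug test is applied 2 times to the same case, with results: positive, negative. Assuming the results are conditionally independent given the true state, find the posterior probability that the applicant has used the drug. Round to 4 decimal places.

With H the event that the applicant has used the drug, the joint likelihood of the observed sequence is P(data|H) = 0.901·0.099 = 0.089199 and P(data|¬H) = 0.122·0.878 = 0.10712.
Bayes: P(H|data) = 0.143·0.089199 / (0.143·0.089199 + 0.857·0.10712) = 0.012755/0.10455 = 0.1220.

Posterior P(H) ≈ 0.1220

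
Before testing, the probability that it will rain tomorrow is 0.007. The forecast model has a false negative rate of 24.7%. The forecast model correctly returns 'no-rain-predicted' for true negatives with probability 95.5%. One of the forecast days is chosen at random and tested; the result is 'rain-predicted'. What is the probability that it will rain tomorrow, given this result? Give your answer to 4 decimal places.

Write H for 'it will rain tomorrow'. Prior odds H:¬H = 0.007/0.993 = 0.0070493. For the 'rain-predicted' outcome, the likelihood ratio is 0.753/0.045 = 16.733.
Posterior odds = 0.0070493 × 16.733 = 0.11796, so P(H|E) = 0.11796/(1+0.11796) = 0.1055.

P(H | E) ≈ 0.1055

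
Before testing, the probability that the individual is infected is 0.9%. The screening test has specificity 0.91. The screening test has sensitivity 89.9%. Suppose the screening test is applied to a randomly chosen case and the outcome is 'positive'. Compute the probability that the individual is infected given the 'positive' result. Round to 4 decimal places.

P(H | E) ≈ 0.0832

Let H be the event that the individual is infected. P(H) = 0.009, so P(¬H) = 0.991. With E the 'positive' result, P(E|H) = 0.899 and P(E|¬H) = 0.09.
P(E) = 0.899·0.009 + 0.09·0.991 = 0.0080910 + 0.089190 = 0.097281.
By Bayes' theorem, P(H|E) = 0.0080910 / 0.097281 = 0.0832.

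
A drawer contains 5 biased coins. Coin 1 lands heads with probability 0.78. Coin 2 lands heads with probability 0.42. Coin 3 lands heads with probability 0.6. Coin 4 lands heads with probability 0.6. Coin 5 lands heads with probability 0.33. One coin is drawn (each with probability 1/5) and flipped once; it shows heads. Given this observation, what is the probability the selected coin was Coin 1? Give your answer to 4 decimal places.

Posterior probability ≈ 0.2857

Tabulate prior·likelihood by source: [1] prior 0.2, lik 0.78, product 0.1560; [2] prior 0.2, lik 0.42, product 0.08400; [3] prior 0.2, lik 0.6, product 0.1200; [4] prior 0.2, lik 0.6, product 0.1200; [5] prior 0.2, lik 0.33, product 0.06600.
Normalizing constant = 0.54600; the posterior for Coin 1 is its product over the sum, 0.1560/0.54600 = 0.2857.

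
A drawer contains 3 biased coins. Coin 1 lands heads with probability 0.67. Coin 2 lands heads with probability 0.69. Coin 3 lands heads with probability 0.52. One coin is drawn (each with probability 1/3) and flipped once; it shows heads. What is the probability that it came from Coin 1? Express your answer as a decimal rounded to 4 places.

P(heads|C1) = 0.67; P(heads|C2) = 0.69; P(heads|C3) = 0.52.
Prior × likelihood for each source: 0.333333·0.67=0.2233, 0.333333·0.69=0.2300, 0.333333·0.52=0.1733. Summing gives P(heads) = 0.62667.
P(Coin 1 | heads) = 0.2233 / 0.62667 = 0.3564.

Posterior probability ≈ 0.3564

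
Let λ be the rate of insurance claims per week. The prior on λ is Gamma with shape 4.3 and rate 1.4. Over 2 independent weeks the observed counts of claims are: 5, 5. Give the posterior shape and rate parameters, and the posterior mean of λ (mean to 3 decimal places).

The Poisson likelihood adds the total count to the shape and the number of exposure periods to the rate. Here ∑xᵢ = 10 and n = 2, so shape 4.3→14.3 and rate 1.4→3.4.
Posterior mean = shape/rate = 14.3/3.4 = 4.206.

Posterior: Gamma(shape=14.3, rate=3.4); mean ≈ 4.206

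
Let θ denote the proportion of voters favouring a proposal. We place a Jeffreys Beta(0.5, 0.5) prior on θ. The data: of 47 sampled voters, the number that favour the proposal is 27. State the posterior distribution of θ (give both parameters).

The binomial likelihood is conjugate to the Beta prior: with 27 successes and 20 failures, the posterior is Beta(0.5+27, 0.5+20) = Beta(27.5, 20.5).

Posterior: Beta(27.5, 20.5)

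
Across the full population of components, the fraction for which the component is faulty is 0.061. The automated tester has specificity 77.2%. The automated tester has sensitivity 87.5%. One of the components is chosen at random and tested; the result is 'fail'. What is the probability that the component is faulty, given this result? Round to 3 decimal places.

Write H for 'the component is faulty'. Prior odds H:¬H = 0.061/0.939 = 0.064963. For the 'fail' outcome, the likelihood ratio is 0.875/0.228 = 3.8377.
Posterior odds = 0.064963 × 3.8377 = 0.24931, so P(H|E) = 0.24931/(1+0.24931) = 0.200.

P(H | E) ≈ 0.200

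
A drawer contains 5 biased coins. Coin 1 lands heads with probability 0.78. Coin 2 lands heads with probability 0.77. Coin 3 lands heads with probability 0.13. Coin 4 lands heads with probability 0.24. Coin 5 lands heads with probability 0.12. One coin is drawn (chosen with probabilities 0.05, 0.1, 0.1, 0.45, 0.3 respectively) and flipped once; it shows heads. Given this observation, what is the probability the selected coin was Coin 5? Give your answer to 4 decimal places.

Posterior probability ≈ 0.1319

Tabulate prior·likelihood by source: [1] prior 0.05, lik 0.78, product 0.03900; [2] prior 0.1, lik 0.77, product 0.07700; [3] prior 0.1, lik 0.13, product 0.01300; [4] prior 0.45, lik 0.24, product 0.1080; [5] prior 0.3, lik 0.12, product 0.03600.
Normalizing constant = 0.27300; the posterior for Coin 5 is its product over the sum, 0.03600/0.27300 = 0.1319.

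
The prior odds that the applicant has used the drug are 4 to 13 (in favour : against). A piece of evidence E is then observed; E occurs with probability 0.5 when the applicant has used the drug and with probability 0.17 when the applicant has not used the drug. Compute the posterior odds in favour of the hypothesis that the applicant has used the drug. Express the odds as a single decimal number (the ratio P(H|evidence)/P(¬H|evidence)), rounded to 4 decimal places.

Prior odds = 4/13 = 0.30769.
Likelihood ratio for E = 0.5/0.17 = 2.9412.
Posterior odds = prior odds × LR = 0.90498.

Posterior odds ≈ 0.9050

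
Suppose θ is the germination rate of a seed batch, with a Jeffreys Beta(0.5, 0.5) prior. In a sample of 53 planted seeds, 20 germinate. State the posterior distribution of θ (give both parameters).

Observing 20 successes and 33 failures updates Beta(0.5, 0.5) by adding the success and failure counts to the two shape parameters: α = 0.5+20 = 20.5, β = 0.5+33 = 33.5.

Posterior: Beta(20.5, 33.5)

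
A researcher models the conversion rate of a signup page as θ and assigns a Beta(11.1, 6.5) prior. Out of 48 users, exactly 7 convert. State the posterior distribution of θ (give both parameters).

The binomial likelihood is conjugate to the Beta prior: with 7 successes and 41 failures, the posterior is Beta(11.1+7, 6.5+41) = Beta(18.1, 47.5).

Posterior: Beta(18.1, 47.5)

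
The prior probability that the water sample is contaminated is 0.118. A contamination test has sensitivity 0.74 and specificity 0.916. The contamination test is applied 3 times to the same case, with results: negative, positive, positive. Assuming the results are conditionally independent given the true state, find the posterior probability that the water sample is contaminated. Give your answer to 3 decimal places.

Posterior P(H) ≈ 0.747

With H the event that the water sample is contaminated, the joint likelihood of the observed sequence is P(data|H) = 0.26·0.74·0.74 = 0.14238 and P(data|¬H) = 0.916·0.084·0.084 = 0.0064633.
Bayes: P(H|data) = 0.118·0.14238 / (0.118·0.14238 + 0.882·0.0064633) = 0.016800/0.022501 = 0.7467.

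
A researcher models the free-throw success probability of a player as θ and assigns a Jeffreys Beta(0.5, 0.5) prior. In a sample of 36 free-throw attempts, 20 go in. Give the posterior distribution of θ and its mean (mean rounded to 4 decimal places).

Observing 20 successes and 16 failures updates Beta(0.5, 0.5) by adding the success and failure counts to the two shape parameters: α = 0.5+20 = 20.5, β = 0.5+16 = 16.5.
Posterior mean = α/(α+β) = 20.5/37 = 0.5541.

Posterior: Beta(20.5, 16.5); mean ≈ 0.5541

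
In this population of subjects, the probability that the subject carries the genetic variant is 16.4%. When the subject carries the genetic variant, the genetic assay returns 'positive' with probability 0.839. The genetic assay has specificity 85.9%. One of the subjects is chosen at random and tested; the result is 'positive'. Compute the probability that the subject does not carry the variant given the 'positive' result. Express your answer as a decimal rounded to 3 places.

P(¬H | E) ≈ 0.461

Let H be the event that the subject carries the genetic variant. P(H) = 0.164, so P(¬H) = 0.836. With E the 'positive' result, P(E|H) = 0.839 and P(E|¬H) = 0.141.
P(E) = 0.839·0.164 + 0.141·0.836 = 0.13760 + 0.11788 = 0.25547.
By Bayes' theorem, P(H|E) = 0.13760 / 0.25547 = 0.539. Hence P(¬H|E) = 1 − 0.539 = 0.461.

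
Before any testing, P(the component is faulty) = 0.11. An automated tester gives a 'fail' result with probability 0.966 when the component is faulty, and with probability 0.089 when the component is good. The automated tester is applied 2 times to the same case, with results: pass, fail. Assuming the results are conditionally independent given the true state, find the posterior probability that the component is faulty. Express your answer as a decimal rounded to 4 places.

Posterior P(H) ≈ 0.0477

Let H be the event that the component is faulty; start with P(H) = 0.11. P('fail'|H) = 0.966, P('fail'|¬H) = 0.089.
Update on result 1 ('pass'): P(H) ← 0.034·0.1100 / (0.034·0.1100 + 0.911·0.8900) = 0.0037400/0.81453 = 0.0046.
Update on result 2 ('fail'): P(H) ← 0.966·0.0046 / (0.966·0.0046 + 0.089·0.9954) = 0.0044355/0.093027 = 0.0477.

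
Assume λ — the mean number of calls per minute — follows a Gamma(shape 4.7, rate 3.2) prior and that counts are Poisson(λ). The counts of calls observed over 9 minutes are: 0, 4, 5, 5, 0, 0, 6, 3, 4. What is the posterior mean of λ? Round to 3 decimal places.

The Poisson likelihood adds the total count to the shape and the number of exposure periods to the rate. Here ∑xᵢ = 27 and n = 9, so shape 4.7→31.7 and rate 3.2→12.2.
E[λ | data] = 31.7/12.2 = 2.598.

Posterior mean ≈ 2.598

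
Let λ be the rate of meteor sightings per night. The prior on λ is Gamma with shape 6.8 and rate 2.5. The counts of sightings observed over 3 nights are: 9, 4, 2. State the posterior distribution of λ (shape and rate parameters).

Posterior: Gamma(shape=21.8, rate=5.5)

Total count ∑xᵢ = 15 over n = 3 nights.
Gamma is conjugate to the Poisson likelihood: posterior is Gamma(shape = 6.8+15 = 21.8, rate = 2.5+3 = 5.5).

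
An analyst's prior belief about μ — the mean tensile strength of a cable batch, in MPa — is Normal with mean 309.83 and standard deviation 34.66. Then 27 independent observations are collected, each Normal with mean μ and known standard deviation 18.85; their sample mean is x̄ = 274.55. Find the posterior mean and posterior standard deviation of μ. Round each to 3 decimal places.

Posterior mean ≈ 274.932; posterior SD ≈ 3.608

Prior precision 1/τ₀² = 1/34.66² = 0.00083242; data precision n/σ² = 27/18.85² = 0.0759873.
Posterior precision = 0.00083242 + 0.0759873 = 0.0768197, giving posterior SD = 1/√0.0768197 = 3.608.
Posterior mean = (0.00083242·309.83 + 0.0759873·274.55) / 0.0768197 = 274.932.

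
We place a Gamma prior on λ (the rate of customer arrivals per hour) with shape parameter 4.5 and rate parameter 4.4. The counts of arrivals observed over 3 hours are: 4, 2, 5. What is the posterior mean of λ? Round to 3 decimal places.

Posterior mean ≈ 2.095

The Poisson likelihood adds the total count to the shape and the number of exposure periods to the rate. Here ∑xᵢ = 11 and n = 3, so shape 4.5→15.5 and rate 4.4→7.4.
Posterior mean = shape/rate = 15.5/7.4 = 2.095.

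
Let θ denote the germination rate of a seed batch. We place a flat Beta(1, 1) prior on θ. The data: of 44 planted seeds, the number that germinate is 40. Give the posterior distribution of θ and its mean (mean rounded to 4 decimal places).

Posterior: Beta(41, 5); mean ≈ 0.8913

Observing 40 successes and 4 failures updates Beta(1, 1) by adding the success and failure counts to the two shape parameters: α = 1+40 = 41, β = 1+4 = 5.
E[θ | data] = 41/(41+5) = 0.8913.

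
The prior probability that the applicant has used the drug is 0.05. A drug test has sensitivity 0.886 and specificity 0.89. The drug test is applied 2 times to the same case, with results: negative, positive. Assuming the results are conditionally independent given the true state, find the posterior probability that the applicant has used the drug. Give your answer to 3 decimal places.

Posterior P(H) ≈ 0.052

With H the event that the applicant has used the drug, the joint likelihood of the observed sequence is P(data|H) = 0.114·0.886 = 0.10100 and P(data|¬H) = 0.89·0.11 = 0.097900.
Bayes: P(H|data) = 0.05·0.10100 / (0.05·0.10100 + 0.95·0.097900) = 0.0050502/0.098055 = 0.0515.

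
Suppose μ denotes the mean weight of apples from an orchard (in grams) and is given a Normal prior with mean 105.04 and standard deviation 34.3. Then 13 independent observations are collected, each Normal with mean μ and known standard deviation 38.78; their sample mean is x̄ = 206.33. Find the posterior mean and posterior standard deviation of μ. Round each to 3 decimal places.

Prior precision 1/τ₀² = 1/34.3² = 0.00084999; data precision n/σ² = 13/38.78² = 0.00864426.
Posterior precision = 0.00084999 + 0.00864426 = 0.00949424, giving posterior SD = 1/√0.00949424 = 10.263.
Posterior mean = (0.00084999·105.04 + 0.00864426·206.33) / 0.00949424 = 197.262.

Posterior mean ≈ 197.262; posterior SD ≈ 10.263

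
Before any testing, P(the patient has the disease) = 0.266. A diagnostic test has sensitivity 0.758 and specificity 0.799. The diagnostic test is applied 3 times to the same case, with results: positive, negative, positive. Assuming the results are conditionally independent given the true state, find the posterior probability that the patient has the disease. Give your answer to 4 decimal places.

Let H be the event that the patient has the disease; start with P(H) = 0.266. P('positive'|H) = 0.758, P('positive'|¬H) = 0.201.
Update on result 1 ('positive'): P(H) ← 0.758·0.2660 / (0.758·0.2660 + 0.201·0.7340) = 0.20163/0.34916 = 0.5775.
Update on result 2 ('negative'): P(H) ← 0.242·0.5775 / (0.242·0.5775 + 0.799·0.4225) = 0.13975/0.47735 = 0.2928.
Update on result 3 ('positive'): P(H) ← 0.758·0.2928 / (0.758·0.2928 + 0.201·0.7072) = 0.22191/0.36406 = 0.6095.

Posterior P(H) ≈ 0.6095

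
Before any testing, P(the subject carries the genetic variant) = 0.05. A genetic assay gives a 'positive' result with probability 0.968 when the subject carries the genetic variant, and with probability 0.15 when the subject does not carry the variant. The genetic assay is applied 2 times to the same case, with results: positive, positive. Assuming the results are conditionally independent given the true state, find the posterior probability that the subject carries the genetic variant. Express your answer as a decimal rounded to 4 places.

With H the event that the subject carries the genetic variant, the joint likelihood of the observed sequence is P(data|H) = 0.968·0.968 = 0.93702 and P(data|¬H) = 0.15·0.15 = 0.022500.
Bayes: P(H|data) = 0.05·0.93702 / (0.05·0.93702 + 0.95·0.022500) = 0.046851/0.068226 = 0.6867.

Posterior P(H) ≈ 0.6867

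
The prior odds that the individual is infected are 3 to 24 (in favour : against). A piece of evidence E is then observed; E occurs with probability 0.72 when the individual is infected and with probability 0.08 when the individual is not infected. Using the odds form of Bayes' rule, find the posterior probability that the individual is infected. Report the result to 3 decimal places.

Prior odds = 3/24 = 0.12500. In log-odds, ln(0.12500) = -2.0794.
Add log likelihood ratio: ln(9.0000) = 2.1972.
Posterior log-odds = 0.11778, so posterior odds = exp(0.11778) = 1.1250. Converting, P(H|E) = 1.1250/2.1250 = 0.529.

Posterior probability ≈ 0.529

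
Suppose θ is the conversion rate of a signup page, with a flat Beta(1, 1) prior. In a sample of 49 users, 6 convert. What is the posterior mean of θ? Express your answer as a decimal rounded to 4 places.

Posterior mean ≈ 0.1373

Observing 6 successes and 43 failures updates Beta(1, 1) by adding the success and failure counts to the two shape parameters: α = 1+6 = 7, β = 1+43 = 44.
Posterior mean = α/(α+β) = 7/51 = 0.1373.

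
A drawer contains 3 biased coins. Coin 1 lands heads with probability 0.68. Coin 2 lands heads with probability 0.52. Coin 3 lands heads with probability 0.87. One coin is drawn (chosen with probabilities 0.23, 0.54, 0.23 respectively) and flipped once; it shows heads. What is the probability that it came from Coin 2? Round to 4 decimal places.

Posterior probability ≈ 0.4406

Tabulate prior·likelihood by source: [1] prior 0.23, lik 0.68, product 0.1564; [2] prior 0.54, lik 0.52, product 0.2808; [3] prior 0.23, lik 0.87, product 0.2001.
Normalizing constant = 0.63730; the posterior for Coin 2 is its product over the sum, 0.2808/0.63730 = 0.4406.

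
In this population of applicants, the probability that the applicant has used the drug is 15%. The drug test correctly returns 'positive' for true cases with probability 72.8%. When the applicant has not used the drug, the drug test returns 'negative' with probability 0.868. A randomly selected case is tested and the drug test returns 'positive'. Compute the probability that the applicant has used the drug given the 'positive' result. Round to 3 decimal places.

Let H be the event that the applicant has used the drug. P(H) = 0.15, so P(¬H) = 0.85. With E the 'positive' result, P(E|H) = 0.728 and P(E|¬H) = 0.132.
P(E) = 0.728·0.15 + 0.132·0.85 = 0.10920 + 0.11220 = 0.22140.
By Bayes' theorem, P(H|E) = 0.10920 / 0.22140 = 0.493.

P(H | E) ≈ 0.493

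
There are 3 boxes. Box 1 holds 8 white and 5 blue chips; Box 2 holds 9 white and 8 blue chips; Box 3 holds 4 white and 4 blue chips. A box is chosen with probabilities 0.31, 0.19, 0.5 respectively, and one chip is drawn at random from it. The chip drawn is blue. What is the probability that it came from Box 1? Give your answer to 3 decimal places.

Posterior probability ≈ 0.260

Tabulate prior·likelihood by source: [1] prior 0.31, lik 0.3846, product 0.1192; [2] prior 0.19, lik 0.4706, product 0.08941; [3] prior 0.5, lik 0.5, product 0.2500.
Normalizing constant = 0.45864; the posterior for Box 1 is its product over the sum, 0.1192/0.45864 = 0.260.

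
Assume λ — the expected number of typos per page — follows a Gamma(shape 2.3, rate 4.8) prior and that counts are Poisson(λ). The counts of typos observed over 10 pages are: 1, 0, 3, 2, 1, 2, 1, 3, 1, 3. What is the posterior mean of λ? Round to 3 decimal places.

The Poisson likelihood adds the total count to the shape and the number of exposure periods to the rate. Here ∑xᵢ = 17 and n = 10, so shape 2.3→19.3 and rate 4.8→14.8.
E[λ | data] = 19.3/14.8 = 1.304.

Posterior mean ≈ 1.304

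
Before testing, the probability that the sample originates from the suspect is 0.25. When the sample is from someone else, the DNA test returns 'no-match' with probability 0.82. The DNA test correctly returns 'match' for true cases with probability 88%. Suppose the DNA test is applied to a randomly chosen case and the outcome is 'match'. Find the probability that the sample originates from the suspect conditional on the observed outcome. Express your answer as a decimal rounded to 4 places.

P(H | E) ≈ 0.6197

Let H be the event that the sample originates from the suspect. P(H) = 0.25, so P(¬H) = 0.75. With E the 'match' result, P(E|H) = 0.88 and P(E|¬H) = 0.18.
P(E) = 0.88·0.25 + 0.18·0.75 = 0.22000 + 0.13500 = 0.35500.
By Bayes' theorem, P(H|E) = 0.22000 / 0.35500 = 0.6197.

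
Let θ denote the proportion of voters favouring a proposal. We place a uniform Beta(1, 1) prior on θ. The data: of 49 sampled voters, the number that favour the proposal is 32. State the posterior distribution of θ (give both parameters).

Observing 32 successes and 17 failures updates Beta(1, 1) by adding the success and failure counts to the two shape parameters: α = 1+32 = 33, β = 1+17 = 18.

Posterior: Beta(33, 18)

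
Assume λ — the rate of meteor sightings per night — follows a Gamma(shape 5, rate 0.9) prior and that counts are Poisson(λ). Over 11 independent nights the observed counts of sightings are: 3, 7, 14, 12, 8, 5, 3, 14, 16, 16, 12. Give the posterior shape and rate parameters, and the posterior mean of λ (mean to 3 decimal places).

Posterior: Gamma(shape=115, rate=11.9); mean ≈ 9.664

The Poisson likelihood adds the total count to the shape and the number of exposure periods to the rate. Here ∑xᵢ = 110 and n = 11, so shape 5→115 and rate 0.9→11.9.
Posterior mean = shape/rate = 115/11.9 = 9.664.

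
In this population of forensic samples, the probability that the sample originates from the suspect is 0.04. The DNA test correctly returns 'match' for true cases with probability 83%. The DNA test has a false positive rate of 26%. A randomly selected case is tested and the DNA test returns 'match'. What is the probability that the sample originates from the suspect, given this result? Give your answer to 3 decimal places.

Let H be the event that the sample originates from the suspect. P(H) = 0.04, so P(¬H) = 0.96. With E the 'match' result, P(E|H) = 0.83 and P(E|¬H) = 0.26.
P(E) = 0.83·0.04 + 0.26·0.96 = 0.033200 + 0.24960 = 0.28280.
By Bayes' theorem, P(H|E) = 0.033200 / 0.28280 = 0.117.

P(H | E) ≈ 0.117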